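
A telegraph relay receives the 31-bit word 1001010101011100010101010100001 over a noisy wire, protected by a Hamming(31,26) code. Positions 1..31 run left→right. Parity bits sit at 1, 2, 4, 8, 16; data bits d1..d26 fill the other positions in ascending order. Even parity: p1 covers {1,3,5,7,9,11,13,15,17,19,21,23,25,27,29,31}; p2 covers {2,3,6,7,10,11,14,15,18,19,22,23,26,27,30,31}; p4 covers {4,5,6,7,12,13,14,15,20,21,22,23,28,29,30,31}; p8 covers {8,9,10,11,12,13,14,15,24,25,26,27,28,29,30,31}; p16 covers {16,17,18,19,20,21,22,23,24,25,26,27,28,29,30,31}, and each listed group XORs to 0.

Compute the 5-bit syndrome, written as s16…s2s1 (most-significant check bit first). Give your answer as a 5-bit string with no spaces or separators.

s1 (pos 1,3,5,7,9,11,13,15,17,19,21,23,25,27,29,31): 1⊕0⊕0⊕0⊕0⊕0⊕1⊕0⊕0⊕0⊕0⊕0⊕0⊕0⊕0⊕1 = 1
s2 (pos 2,3,6,7,10,11,14,15,18,19,22,23,26,27,30,31): 0⊕0⊕1⊕0⊕1⊕0⊕1⊕0⊕1⊕0⊕1⊕0⊕1⊕0⊕0⊕1 = 1
s4 (pos 4,5,6,7,12,13,14,15,20,21,22,23,28,29,30,31): 1⊕0⊕1⊕0⊕1⊕1⊕1⊕0⊕1⊕0⊕1⊕0⊕0⊕0⊕0⊕1 = 0
s8 (pos 8,9,10,11,12,13,14,15,24,25,26,27,28,29,30,31): 1⊕0⊕1⊕0⊕1⊕1⊕1⊕0⊕1⊕0⊕1⊕0⊕0⊕0⊕0⊕1 = 0
s16 (pos 16,17,18,19,20,21,22,23,24,25,26,27,28,29,30,31): 0⊕0⊕1⊕0⊕1⊕0⊕1⊕0⊕1⊕0⊕1⊕0⊕0⊕0⊕0⊕1 = 0
Syndrome s16…s1 = 00011 → error at position 3.

00011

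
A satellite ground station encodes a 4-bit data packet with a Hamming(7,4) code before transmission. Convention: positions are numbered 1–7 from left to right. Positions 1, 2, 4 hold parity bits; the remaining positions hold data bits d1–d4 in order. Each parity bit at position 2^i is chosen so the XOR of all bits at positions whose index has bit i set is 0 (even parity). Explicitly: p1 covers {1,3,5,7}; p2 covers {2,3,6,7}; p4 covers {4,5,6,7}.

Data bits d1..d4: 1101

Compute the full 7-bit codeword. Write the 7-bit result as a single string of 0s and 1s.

1010101

Place data at non-parity positions: p1 p2 1 p4 1 0 1
p1 (pos 1,3,5,7): XOR of data positions = 1⊕1⊕1 = 1
p2 (pos 2,3,6,7): XOR of data positions = 1⊕0⊕1 = 0
p4 (pos 4,5,6,7): XOR of data positions = 1⊕0⊕1 = 0
Codeword: 1010101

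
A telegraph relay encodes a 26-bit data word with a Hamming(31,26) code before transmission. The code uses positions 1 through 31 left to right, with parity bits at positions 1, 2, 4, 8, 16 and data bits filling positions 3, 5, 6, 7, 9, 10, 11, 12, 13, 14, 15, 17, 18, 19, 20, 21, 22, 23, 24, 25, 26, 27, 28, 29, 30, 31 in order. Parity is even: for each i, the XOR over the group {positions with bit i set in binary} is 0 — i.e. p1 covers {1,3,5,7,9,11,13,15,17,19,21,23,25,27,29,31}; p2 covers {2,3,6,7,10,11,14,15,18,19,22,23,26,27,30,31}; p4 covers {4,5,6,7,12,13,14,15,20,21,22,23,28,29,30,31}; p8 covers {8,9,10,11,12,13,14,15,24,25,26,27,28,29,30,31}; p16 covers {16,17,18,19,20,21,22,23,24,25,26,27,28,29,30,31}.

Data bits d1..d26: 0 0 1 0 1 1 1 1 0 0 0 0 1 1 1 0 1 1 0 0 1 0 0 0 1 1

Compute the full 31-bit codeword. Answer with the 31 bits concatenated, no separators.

1001010111110000011101100100011

Place data at non-parity positions: p1 p2 0 p4 0 1 0 p8 1 1 1 1 0 0 0 p16 0 1 1 1 0 1 1 0 0 1 0 0 0 1 1
p1 (pos 1,3,5,7,9,11,13,15,17,19,21,23,25,27,29,31): XOR of data positions = 0⊕0⊕0⊕1⊕1⊕0⊕0⊕0⊕1⊕0⊕1⊕0⊕0⊕0⊕1 = 1
p2 (pos 2,3,6,7,10,11,14,15,18,19,22,23,26,27,30,31): XOR of data positions = 0⊕1⊕0⊕1⊕1⊕0⊕0⊕1⊕1⊕1⊕1⊕1⊕0⊕1⊕1 = 0
p4 (pos 4,5,6,7,12,13,14,15,20,21,22,23,28,29,30,31): XOR of data positions = 0⊕1⊕0⊕1⊕0⊕0⊕0⊕1⊕0⊕1⊕1⊕0⊕0⊕1⊕1 = 1
p8 (pos 8,9,10,11,12,13,14,15,24,25,26,27,28,29,30,31): XOR of data positions = 1⊕1⊕1⊕1⊕0⊕0⊕0⊕0⊕0⊕1⊕0⊕0⊕0⊕1⊕1 = 1
p16 (pos 16,17,18,19,20,21,22,23,24,25,26,27,28,29,30,31): XOR of data positions = 0⊕1⊕1⊕1⊕0⊕1⊕1⊕0⊕0⊕1⊕0⊕0⊕0⊕1⊕1 = 0
Codeword: 1001010111110000011101100100011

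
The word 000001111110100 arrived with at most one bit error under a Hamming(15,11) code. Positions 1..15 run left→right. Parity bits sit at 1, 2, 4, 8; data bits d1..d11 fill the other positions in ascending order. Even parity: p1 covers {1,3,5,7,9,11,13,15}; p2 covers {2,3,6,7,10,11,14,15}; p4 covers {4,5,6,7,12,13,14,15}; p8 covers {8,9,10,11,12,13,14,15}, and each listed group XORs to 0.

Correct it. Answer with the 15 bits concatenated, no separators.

s1 (pos 1,3,5,7,9,11,13,15): 0⊕0⊕0⊕1⊕1⊕1⊕1⊕0 = 0
s2 (pos 2,3,6,7,10,11,14,15): 0⊕0⊕1⊕1⊕1⊕1⊕0⊕0 = 0
s4 (pos 4,5,6,7,12,13,14,15): 0⊕0⊕1⊕1⊕0⊕1⊕0⊕0 = 1
s8 (pos 8,9,10,11,12,13,14,15): 1⊕1⊕1⊕1⊕0⊕1⊕0⊕0 = 1
Syndrome s8…s1 = 1100 → error at position 12.
Flip position 12: 000001111110100 → 000001111111100

000001111111100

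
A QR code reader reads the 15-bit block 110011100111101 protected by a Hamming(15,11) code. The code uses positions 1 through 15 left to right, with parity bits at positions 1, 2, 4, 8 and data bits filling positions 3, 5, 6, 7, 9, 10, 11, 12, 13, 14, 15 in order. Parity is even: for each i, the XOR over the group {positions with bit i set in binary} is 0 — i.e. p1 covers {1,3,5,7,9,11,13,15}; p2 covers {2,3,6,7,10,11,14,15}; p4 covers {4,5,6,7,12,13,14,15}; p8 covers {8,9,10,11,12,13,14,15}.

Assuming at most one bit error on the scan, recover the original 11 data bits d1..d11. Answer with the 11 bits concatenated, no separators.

01110111101

s1 (pos 1,3,5,7,9,11,13,15): 1⊕0⊕1⊕1⊕0⊕1⊕1⊕1 = 0
s2 (pos 2,3,6,7,10,11,14,15): 1⊕0⊕1⊕1⊕1⊕1⊕0⊕1 = 0
s4 (pos 4,5,6,7,12,13,14,15): 0⊕1⊕1⊕1⊕1⊕1⊕0⊕1 = 0
s8 (pos 8,9,10,11,12,13,14,15): 0⊕0⊕1⊕1⊕1⊕1⊕0⊕1 = 1
Syndrome s8…s1 = 1000 → error at position 8.
Flip position 8: 110011100111101 → 110011110111101
Read data bits from positions 3,5,6,7,9,10,11,12,13,14,15: 01110111101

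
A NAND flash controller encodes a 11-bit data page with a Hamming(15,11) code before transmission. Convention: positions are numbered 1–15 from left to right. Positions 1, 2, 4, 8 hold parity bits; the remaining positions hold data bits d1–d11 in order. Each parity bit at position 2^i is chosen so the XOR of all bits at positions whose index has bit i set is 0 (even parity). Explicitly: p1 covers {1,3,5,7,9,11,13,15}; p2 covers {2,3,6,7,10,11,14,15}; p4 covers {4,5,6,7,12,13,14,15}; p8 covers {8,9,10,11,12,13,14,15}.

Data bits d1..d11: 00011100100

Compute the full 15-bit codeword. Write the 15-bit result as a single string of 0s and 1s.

100000111100100

Place data at non-parity positions: p1 p2 0 p4 0 0 1 p8 1 1 0 0 1 0 0
p1 (pos 1,3,5,7,9,11,13,15): XOR of data positions = 0⊕0⊕1⊕1⊕0⊕1⊕0 = 1
p2 (pos 2,3,6,7,10,11,14,15): XOR of data positions = 0⊕0⊕1⊕1⊕0⊕0⊕0 = 0
p4 (pos 4,5,6,7,12,13,14,15): XOR of data positions = 0⊕0⊕1⊕0⊕1⊕0⊕0 = 0
p8 (pos 8,9,10,11,12,13,14,15): XOR of data positions = 1⊕1⊕0⊕0⊕1⊕0⊕0 = 1
Codeword: 100000111100100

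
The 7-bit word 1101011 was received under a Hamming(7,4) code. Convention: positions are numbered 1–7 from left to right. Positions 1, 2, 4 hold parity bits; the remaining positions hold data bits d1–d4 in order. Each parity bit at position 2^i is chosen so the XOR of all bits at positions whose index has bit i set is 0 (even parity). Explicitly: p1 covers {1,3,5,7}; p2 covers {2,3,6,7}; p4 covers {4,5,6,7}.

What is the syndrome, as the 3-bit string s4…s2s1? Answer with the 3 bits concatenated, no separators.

110

s1 (pos 1,3,5,7): 1⊕0⊕0⊕1 = 0
s2 (pos 2,3,6,7): 1⊕0⊕1⊕1 = 1
s4 (pos 4,5,6,7): 1⊕0⊕1⊕1 = 1
Syndrome s4…s1 = 110 → error at position 6.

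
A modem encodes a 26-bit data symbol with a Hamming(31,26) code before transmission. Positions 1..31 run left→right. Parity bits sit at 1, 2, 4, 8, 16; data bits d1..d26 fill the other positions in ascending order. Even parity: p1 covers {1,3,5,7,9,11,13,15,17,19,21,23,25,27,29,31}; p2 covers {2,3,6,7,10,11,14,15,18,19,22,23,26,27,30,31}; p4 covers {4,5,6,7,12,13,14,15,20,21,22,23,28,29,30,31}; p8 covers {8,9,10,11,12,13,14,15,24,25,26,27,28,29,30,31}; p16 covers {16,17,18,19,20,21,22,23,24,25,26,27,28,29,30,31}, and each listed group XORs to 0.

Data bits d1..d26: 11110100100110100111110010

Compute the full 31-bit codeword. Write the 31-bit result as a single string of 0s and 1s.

Place data at non-parity positions: p1 p2 1 p4 1 1 1 p8 0 1 0 0 1 0 0 p16 1 1 0 1 0 0 1 1 1 1 1 0 0 1 0
p1 (pos 1,3,5,7,9,11,13,15,17,19,21,23,25,27,29,31): XOR of data positions = 1⊕1⊕1⊕0⊕0⊕1⊕0⊕1⊕0⊕0⊕1⊕1⊕1⊕0⊕0 = 0
p2 (pos 2,3,6,7,10,11,14,15,18,19,22,23,26,27,30,31): XOR of data positions = 1⊕1⊕1⊕1⊕0⊕0⊕0⊕1⊕0⊕0⊕1⊕1⊕1⊕1⊕0 = 1
p4 (pos 4,5,6,7,12,13,14,15,20,21,22,23,28,29,30,31): XOR of data positions = 1⊕1⊕1⊕0⊕1⊕0⊕0⊕1⊕0⊕0⊕1⊕0⊕0⊕1⊕0 = 1
p8 (pos 8,9,10,11,12,13,14,15,24,25,26,27,28,29,30,31): XOR of data positions = 0⊕1⊕0⊕0⊕1⊕0⊕0⊕1⊕1⊕1⊕1⊕0⊕0⊕1⊕0 = 1
p16 (pos 16,17,18,19,20,21,22,23,24,25,26,27,28,29,30,31): XOR of data positions = 1⊕1⊕0⊕1⊕0⊕0⊕1⊕1⊕1⊕1⊕1⊕0⊕0⊕1⊕0 = 1
Codeword: 0111111101001001110100111110010

0111111101001001110100111110010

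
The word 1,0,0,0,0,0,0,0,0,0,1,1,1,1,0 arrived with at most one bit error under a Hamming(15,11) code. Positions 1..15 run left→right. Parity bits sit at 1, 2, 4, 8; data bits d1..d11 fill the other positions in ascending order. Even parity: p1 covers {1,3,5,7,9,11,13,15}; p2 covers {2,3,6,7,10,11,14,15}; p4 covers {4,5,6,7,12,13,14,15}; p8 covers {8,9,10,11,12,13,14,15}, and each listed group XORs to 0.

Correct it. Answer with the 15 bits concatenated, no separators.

s1 (pos 1,3,5,7,9,11,13,15): 1⊕0⊕0⊕0⊕0⊕1⊕1⊕0 = 1
s2 (pos 2,3,6,7,10,11,14,15): 0⊕0⊕0⊕0⊕0⊕1⊕1⊕0 = 0
s4 (pos 4,5,6,7,12,13,14,15): 0⊕0⊕0⊕0⊕1⊕1⊕1⊕0 = 1
s8 (pos 8,9,10,11,12,13,14,15): 0⊕0⊕0⊕1⊕1⊕1⊕1⊕0 = 0
Syndrome s8…s1 = 0101 → error at position 5.
Flip position 5: 100000000011110 → 100010000011110

100010000011110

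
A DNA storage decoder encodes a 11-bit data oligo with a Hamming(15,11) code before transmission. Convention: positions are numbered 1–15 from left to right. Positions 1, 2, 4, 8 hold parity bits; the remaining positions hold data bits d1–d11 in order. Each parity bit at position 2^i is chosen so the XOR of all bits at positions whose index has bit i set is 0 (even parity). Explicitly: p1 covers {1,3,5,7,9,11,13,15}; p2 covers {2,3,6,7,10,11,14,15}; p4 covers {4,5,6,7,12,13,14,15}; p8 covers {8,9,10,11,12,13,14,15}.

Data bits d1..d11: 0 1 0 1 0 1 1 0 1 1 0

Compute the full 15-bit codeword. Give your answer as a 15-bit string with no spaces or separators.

Place data at non-parity positions: p1 p2 0 p4 1 0 1 p8 0 1 1 0 1 1 0
p1 (pos 1,3,5,7,9,11,13,15): XOR of data positions = 0⊕1⊕1⊕0⊕1⊕1⊕0 = 0
p2 (pos 2,3,6,7,10,11,14,15): XOR of data positions = 0⊕0⊕1⊕1⊕1⊕1⊕0 = 0
p4 (pos 4,5,6,7,12,13,14,15): XOR of data positions = 1⊕0⊕1⊕0⊕1⊕1⊕0 = 0
p8 (pos 8,9,10,11,12,13,14,15): XOR of data positions = 0⊕1⊕1⊕0⊕1⊕1⊕0 = 0
Codeword: 000010100110110

000010100110110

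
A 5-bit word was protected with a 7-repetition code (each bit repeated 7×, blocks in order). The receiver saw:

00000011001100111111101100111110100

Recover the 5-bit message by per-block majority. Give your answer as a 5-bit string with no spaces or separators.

00111

Block 1 (0000001): 1 one → 0
Block 2 (1001100): 3 ones → 0
Block 3 (1111111): 7 ones → 1
Block 4 (0110011): 4 ones → 1
Block 5 (1110100): 4 ones → 1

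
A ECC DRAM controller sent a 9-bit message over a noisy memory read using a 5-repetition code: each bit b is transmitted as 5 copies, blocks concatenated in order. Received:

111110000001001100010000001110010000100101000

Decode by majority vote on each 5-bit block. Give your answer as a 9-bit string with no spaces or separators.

Block 1 (11111): 5 ones → 1
Block 2 (00000): 0 ones → 0
Block 3 (01001): 2 ones → 0
Block 4 (10001): 2 ones → 0
Block 5 (00000): 0 ones → 0
Block 6 (01110): 3 ones → 1
Block 7 (01000): 1 one → 0
Block 8 (01001): 2 ones → 0
Block 9 (01000): 1 one → 0

100001000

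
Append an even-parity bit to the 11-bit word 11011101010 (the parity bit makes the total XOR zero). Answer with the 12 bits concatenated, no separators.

XOR of the 11 data bits: 1⊕1⊕0⊕1⊕1⊕1⊕0⊕1⊕0⊕1⊕0 = 1
Parity bit = 1 (so all 12 bits XOR to 0).

110111010101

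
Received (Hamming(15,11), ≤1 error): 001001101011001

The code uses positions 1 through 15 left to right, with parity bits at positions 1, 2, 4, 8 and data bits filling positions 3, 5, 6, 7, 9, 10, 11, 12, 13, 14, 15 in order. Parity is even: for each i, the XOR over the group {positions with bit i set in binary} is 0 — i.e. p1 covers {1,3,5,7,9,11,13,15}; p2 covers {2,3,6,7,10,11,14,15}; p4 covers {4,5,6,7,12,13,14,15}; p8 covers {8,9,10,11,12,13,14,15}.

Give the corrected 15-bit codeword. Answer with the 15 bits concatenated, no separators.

000001101011001

s1 (pos 1,3,5,7,9,11,13,15): 0⊕1⊕0⊕1⊕1⊕1⊕0⊕1 = 1
s2 (pos 2,3,6,7,10,11,14,15): 0⊕1⊕1⊕1⊕0⊕1⊕0⊕1 = 1
s4 (pos 4,5,6,7,12,13,14,15): 0⊕0⊕1⊕1⊕1⊕0⊕0⊕1 = 0
s8 (pos 8,9,10,11,12,13,14,15): 0⊕1⊕0⊕1⊕1⊕0⊕0⊕1 = 0
Syndrome s8…s1 = 0011 → error at position 3.
Flip position 3: 001001101011001 → 000001101011001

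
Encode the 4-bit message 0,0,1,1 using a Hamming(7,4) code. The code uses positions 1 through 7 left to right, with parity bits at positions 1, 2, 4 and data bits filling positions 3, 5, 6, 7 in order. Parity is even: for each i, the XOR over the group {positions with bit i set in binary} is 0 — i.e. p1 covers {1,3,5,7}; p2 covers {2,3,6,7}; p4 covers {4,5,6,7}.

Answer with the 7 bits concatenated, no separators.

1000011

Place data at non-parity positions: p1 p2 0 p4 0 1 1
p1 (pos 1,3,5,7): XOR of data positions = 0⊕0⊕1 = 1
p2 (pos 2,3,6,7): XOR of data positions = 0⊕1⊕1 = 0
p4 (pos 4,5,6,7): XOR of data positions = 0⊕1⊕1 = 0
Codeword: 1000011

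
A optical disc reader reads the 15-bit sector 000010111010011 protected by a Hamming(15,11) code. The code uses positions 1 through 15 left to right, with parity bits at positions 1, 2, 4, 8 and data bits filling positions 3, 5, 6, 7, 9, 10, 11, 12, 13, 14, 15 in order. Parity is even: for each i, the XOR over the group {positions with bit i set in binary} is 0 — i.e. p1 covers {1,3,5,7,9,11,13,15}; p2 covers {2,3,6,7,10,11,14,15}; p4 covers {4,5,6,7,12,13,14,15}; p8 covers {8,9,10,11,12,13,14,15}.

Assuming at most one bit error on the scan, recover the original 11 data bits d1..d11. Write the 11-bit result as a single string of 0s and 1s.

01010010011

s1 (pos 1,3,5,7,9,11,13,15): 0⊕0⊕1⊕1⊕1⊕1⊕0⊕1 = 1
s2 (pos 2,3,6,7,10,11,14,15): 0⊕0⊕0⊕1⊕0⊕1⊕1⊕1 = 0
s4 (pos 4,5,6,7,12,13,14,15): 0⊕1⊕0⊕1⊕0⊕0⊕1⊕1 = 0
s8 (pos 8,9,10,11,12,13,14,15): 1⊕1⊕0⊕1⊕0⊕0⊕1⊕1 = 1
Syndrome s8…s1 = 1001 → error at position 9.
Flip position 9: 000010111010011 → 000010110010011
Read data bits from positions 3,5,6,7,9,10,11,12,13,14,15: 01010010011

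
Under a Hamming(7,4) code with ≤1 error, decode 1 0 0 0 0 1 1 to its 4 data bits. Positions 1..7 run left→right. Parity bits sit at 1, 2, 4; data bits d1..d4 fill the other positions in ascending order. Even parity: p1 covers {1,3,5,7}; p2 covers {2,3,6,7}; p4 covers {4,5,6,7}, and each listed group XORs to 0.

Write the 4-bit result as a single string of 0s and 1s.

s1 (pos 1,3,5,7): 1⊕0⊕0⊕1 = 0
s2 (pos 2,3,6,7): 0⊕0⊕1⊕1 = 0
s4 (pos 4,5,6,7): 0⊕0⊕1⊕1 = 0
Syndrome s4…s1 = 000 → no error.
Read data bits from positions 3,5,6,7: 0011

0011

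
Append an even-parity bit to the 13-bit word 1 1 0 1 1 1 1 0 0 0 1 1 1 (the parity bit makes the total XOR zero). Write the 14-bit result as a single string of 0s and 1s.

XOR of the 13 data bits: 1⊕1⊕0⊕1⊕1⊕1⊕1⊕0⊕0⊕0⊕1⊕1⊕1 = 1
Parity bit = 1 (so all 14 bits XOR to 0).

11011110001111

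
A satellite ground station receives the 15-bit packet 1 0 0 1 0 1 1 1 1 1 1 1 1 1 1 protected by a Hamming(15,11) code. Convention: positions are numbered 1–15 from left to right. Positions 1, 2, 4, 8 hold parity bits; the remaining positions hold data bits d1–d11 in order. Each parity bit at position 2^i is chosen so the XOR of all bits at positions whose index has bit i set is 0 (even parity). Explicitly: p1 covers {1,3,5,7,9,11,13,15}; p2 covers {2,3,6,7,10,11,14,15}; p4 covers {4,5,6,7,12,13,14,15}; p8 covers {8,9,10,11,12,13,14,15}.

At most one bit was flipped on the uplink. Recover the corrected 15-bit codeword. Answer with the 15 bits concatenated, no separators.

s1 (pos 1,3,5,7,9,11,13,15): 1⊕0⊕0⊕1⊕1⊕1⊕1⊕1 = 0
s2 (pos 2,3,6,7,10,11,14,15): 0⊕0⊕1⊕1⊕1⊕1⊕1⊕1 = 0
s4 (pos 4,5,6,7,12,13,14,15): 1⊕0⊕1⊕1⊕1⊕1⊕1⊕1 = 1
s8 (pos 8,9,10,11,12,13,14,15): 1⊕1⊕1⊕1⊕1⊕1⊕1⊕1 = 0
Syndrome s8…s1 = 0100 → error at position 4.
Flip position 4: 100101111111111 → 100001111111111

100001111111111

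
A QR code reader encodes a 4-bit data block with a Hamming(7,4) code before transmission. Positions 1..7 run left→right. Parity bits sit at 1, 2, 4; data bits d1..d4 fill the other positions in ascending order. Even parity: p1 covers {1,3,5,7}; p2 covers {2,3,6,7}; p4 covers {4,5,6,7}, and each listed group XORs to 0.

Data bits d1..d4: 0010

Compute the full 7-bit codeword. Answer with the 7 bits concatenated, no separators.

Place data at non-parity positions: p1 p2 0 p4 0 1 0
p1 (pos 1,3,5,7): XOR of data positions = 0⊕0⊕0 = 0
p2 (pos 2,3,6,7): XOR of data positions = 0⊕1⊕0 = 1
p4 (pos 4,5,6,7): XOR of data positions = 0⊕1⊕0 = 1
Codeword: 0101010

0101010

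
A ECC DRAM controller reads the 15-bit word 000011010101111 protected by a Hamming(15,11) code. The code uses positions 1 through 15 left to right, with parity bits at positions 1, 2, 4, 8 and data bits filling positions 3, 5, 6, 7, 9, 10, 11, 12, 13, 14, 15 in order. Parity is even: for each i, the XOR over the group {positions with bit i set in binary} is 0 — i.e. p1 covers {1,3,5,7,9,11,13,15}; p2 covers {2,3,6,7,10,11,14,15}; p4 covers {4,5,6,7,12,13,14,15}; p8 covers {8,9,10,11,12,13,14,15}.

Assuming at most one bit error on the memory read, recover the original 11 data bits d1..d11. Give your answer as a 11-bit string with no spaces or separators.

01100101111

s1 (pos 1,3,5,7,9,11,13,15): 0⊕0⊕1⊕0⊕0⊕0⊕1⊕1 = 1
s2 (pos 2,3,6,7,10,11,14,15): 0⊕0⊕1⊕0⊕1⊕0⊕1⊕1 = 0
s4 (pos 4,5,6,7,12,13,14,15): 0⊕1⊕1⊕0⊕1⊕1⊕1⊕1 = 0
s8 (pos 8,9,10,11,12,13,14,15): 1⊕0⊕1⊕0⊕1⊕1⊕1⊕1 = 0
Syndrome s8…s1 = 0001 → error at position 1.
Flip position 1: 000011010101111 → 100011010101111
Read data bits from positions 3,5,6,7,9,10,11,12,13,14,15: 01100101111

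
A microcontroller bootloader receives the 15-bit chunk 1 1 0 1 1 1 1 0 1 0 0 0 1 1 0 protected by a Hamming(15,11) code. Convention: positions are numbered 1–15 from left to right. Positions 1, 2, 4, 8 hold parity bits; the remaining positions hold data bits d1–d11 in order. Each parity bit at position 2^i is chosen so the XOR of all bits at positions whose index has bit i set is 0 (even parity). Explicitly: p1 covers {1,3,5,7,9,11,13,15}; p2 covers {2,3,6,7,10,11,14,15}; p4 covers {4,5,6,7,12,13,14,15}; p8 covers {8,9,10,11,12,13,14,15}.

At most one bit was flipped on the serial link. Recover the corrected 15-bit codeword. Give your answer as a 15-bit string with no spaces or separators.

110111100000110

s1 (pos 1,3,5,7,9,11,13,15): 1⊕0⊕1⊕1⊕1⊕0⊕1⊕0 = 1
s2 (pos 2,3,6,7,10,11,14,15): 1⊕0⊕1⊕1⊕0⊕0⊕1⊕0 = 0
s4 (pos 4,5,6,7,12,13,14,15): 1⊕1⊕1⊕1⊕0⊕1⊕1⊕0 = 0
s8 (pos 8,9,10,11,12,13,14,15): 0⊕1⊕0⊕0⊕0⊕1⊕1⊕0 = 1
Syndrome s8…s1 = 1001 → error at position 9.
Flip position 9: 110111101000110 → 110111100000110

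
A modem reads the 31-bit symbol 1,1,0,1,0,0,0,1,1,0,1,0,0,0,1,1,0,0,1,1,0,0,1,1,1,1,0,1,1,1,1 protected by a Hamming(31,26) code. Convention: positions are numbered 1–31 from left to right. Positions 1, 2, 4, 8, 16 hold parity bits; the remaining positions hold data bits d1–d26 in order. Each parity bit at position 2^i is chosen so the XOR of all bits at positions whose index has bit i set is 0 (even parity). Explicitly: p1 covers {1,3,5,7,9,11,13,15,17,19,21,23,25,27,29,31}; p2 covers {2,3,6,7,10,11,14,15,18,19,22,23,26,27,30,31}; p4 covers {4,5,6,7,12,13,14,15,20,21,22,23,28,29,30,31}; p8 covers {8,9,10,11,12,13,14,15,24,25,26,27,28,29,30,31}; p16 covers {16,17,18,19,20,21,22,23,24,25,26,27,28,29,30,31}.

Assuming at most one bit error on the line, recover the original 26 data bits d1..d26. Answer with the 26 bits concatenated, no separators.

00001010001001100110101111

s1 (pos 1,3,5,7,9,11,13,15,17,19,21,23,25,27,29,31): 1⊕0⊕0⊕0⊕1⊕1⊕0⊕1⊕0⊕1⊕0⊕1⊕1⊕0⊕1⊕1 = 1
s2 (pos 2,3,6,7,10,11,14,15,18,19,22,23,26,27,30,31): 1⊕0⊕0⊕0⊕0⊕1⊕0⊕1⊕0⊕1⊕0⊕1⊕1⊕0⊕1⊕1 = 0
s4 (pos 4,5,6,7,12,13,14,15,20,21,22,23,28,29,30,31): 1⊕0⊕0⊕0⊕0⊕0⊕0⊕1⊕1⊕0⊕0⊕1⊕1⊕1⊕1⊕1 = 0
s8 (pos 8,9,10,11,12,13,14,15,24,25,26,27,28,29,30,31): 1⊕1⊕0⊕1⊕0⊕0⊕0⊕1⊕1⊕1⊕1⊕0⊕1⊕1⊕1⊕1 = 1
s16 (pos 16,17,18,19,20,21,22,23,24,25,26,27,28,29,30,31): 1⊕0⊕0⊕1⊕1⊕0⊕0⊕1⊕1⊕1⊕1⊕0⊕1⊕1⊕1⊕1 = 1
Syndrome s16…s1 = 11001 → error at position 25.
Flip position 25: 1101000110100011001100111101111 → 1101000110100011001100110101111
Read data bits from positions 3,5,6,7,9,10,11,12,13,14,15,17,18,19,20,21,22,23,24,25,26,27,28,29,30,31: 00001010001001100110101111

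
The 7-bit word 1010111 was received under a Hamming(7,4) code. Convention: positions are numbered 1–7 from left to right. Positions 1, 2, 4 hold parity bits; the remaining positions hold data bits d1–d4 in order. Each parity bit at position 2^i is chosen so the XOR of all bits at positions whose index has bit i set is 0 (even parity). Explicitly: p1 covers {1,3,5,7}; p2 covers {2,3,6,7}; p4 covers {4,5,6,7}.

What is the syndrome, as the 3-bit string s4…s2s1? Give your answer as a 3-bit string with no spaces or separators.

110

s1 (pos 1,3,5,7): 1⊕1⊕1⊕1 = 0
s2 (pos 2,3,6,7): 0⊕1⊕1⊕1 = 1
s4 (pos 4,5,6,7): 0⊕1⊕1⊕1 = 1
Syndrome s4…s1 = 110 → error at position 6.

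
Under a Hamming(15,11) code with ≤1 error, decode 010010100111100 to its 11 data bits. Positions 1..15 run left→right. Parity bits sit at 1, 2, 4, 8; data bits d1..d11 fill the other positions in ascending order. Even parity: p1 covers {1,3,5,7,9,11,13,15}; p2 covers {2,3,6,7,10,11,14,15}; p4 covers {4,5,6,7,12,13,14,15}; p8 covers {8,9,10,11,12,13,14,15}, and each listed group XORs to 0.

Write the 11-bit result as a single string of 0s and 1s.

s1 (pos 1,3,5,7,9,11,13,15): 0⊕0⊕1⊕1⊕0⊕1⊕1⊕0 = 0
s2 (pos 2,3,6,7,10,11,14,15): 1⊕0⊕0⊕1⊕1⊕1⊕0⊕0 = 0
s4 (pos 4,5,6,7,12,13,14,15): 0⊕1⊕0⊕1⊕1⊕1⊕0⊕0 = 0
s8 (pos 8,9,10,11,12,13,14,15): 0⊕0⊕1⊕1⊕1⊕1⊕0⊕0 = 0
Syndrome s8…s1 = 0000 → no error.
Read data bits from positions 3,5,6,7,9,10,11,12,13,14,15: 01010111100

01010111100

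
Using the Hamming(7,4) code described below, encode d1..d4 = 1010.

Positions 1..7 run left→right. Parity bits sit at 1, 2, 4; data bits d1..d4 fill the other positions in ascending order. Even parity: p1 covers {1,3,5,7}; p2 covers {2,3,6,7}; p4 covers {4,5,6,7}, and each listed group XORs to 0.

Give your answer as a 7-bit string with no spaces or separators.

Place data at non-parity positions: p1 p2 1 p4 0 1 0
p1 (pos 1,3,5,7): XOR of data positions = 1⊕0⊕0 = 1
p2 (pos 2,3,6,7): XOR of data positions = 1⊕1⊕0 = 0
p4 (pos 4,5,6,7): XOR of data positions = 0⊕1⊕0 = 1
Codeword: 1011010

1011010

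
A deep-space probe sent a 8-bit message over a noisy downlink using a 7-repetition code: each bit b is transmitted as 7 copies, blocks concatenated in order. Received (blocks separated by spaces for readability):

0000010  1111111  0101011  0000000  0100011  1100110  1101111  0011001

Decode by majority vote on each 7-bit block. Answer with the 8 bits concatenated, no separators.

01100110

Block 1 (0000010): 1 one → 0
Block 2 (1111111): 7 ones → 1
Block 3 (0101011): 4 ones → 1
Block 4 (0000000): 0 ones → 0
Block 5 (0100011): 3 ones → 0
Block 6 (1100110): 4 ones → 1
Block 7 (1101111): 6 ones → 1
Block 8 (0011001): 3 ones → 0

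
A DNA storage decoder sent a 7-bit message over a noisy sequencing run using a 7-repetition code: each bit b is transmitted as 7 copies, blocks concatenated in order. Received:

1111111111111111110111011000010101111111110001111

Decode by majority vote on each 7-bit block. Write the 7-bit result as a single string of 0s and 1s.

1110111

Block 1 (1111111): 7 ones → 1
Block 2 (1111111): 7 ones → 1
Block 3 (1111011): 6 ones → 1
Block 4 (1011000): 3 ones → 0
Block 5 (0101011): 4 ones → 1
Block 6 (1111111): 7 ones → 1
Block 7 (0001111): 4 ones → 1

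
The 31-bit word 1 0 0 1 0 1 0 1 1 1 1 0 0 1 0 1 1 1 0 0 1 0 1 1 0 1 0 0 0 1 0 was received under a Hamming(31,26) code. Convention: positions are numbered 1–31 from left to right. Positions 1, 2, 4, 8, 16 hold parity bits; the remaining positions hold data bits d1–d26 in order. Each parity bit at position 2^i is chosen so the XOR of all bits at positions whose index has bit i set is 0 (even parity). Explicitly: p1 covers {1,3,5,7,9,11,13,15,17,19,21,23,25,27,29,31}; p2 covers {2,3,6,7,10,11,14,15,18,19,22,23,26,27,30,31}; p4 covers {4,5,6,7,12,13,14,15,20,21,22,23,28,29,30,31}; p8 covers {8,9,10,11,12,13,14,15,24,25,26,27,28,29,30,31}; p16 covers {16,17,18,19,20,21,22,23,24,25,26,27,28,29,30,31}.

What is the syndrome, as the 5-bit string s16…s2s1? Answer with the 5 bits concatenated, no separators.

s1 (pos 1,3,5,7,9,11,13,15,17,19,21,23,25,27,29,31): 1⊕0⊕0⊕0⊕1⊕1⊕0⊕0⊕1⊕0⊕1⊕1⊕0⊕0⊕0⊕0 = 0
s2 (pos 2,3,6,7,10,11,14,15,18,19,22,23,26,27,30,31): 0⊕0⊕1⊕0⊕1⊕1⊕1⊕0⊕1⊕0⊕0⊕1⊕1⊕0⊕1⊕0 = 0
s4 (pos 4,5,6,7,12,13,14,15,20,21,22,23,28,29,30,31): 1⊕0⊕1⊕0⊕0⊕0⊕1⊕0⊕0⊕1⊕0⊕1⊕0⊕0⊕1⊕0 = 0
s8 (pos 8,9,10,11,12,13,14,15,24,25,26,27,28,29,30,31): 1⊕1⊕1⊕1⊕0⊕0⊕1⊕0⊕1⊕0⊕1⊕0⊕0⊕0⊕1⊕0 = 0
s16 (pos 16,17,18,19,20,21,22,23,24,25,26,27,28,29,30,31): 1⊕1⊕1⊕0⊕0⊕1⊕0⊕1⊕1⊕0⊕1⊕0⊕0⊕0⊕1⊕0 = 0
Syndrome s16…s1 = 00000 → no error.

00000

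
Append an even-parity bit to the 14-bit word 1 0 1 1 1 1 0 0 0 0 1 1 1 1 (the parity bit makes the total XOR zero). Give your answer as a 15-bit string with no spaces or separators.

XOR of the 14 data bits: 1⊕0⊕1⊕1⊕1⊕1⊕0⊕0⊕0⊕0⊕1⊕1⊕1⊕1 = 1
Parity bit = 1 (so all 15 bits XOR to 0).

101111000011111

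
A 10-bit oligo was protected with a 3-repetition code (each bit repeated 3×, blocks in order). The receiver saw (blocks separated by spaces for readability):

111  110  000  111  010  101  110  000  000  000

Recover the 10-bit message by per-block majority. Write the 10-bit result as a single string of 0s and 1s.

1101011000

Block 1 (111): 3 ones → 1
Block 2 (110): 2 ones → 1
Block 3 (000): 0 ones → 0
Block 4 (111): 3 ones → 1
Block 5 (010): 1 one → 0
Block 6 (101): 2 ones → 1
Block 7 (110): 2 ones → 1
Block 8 (000): 0 ones → 0
Block 9 (000): 0 ones → 0
Block 10 (000): 0 ones → 0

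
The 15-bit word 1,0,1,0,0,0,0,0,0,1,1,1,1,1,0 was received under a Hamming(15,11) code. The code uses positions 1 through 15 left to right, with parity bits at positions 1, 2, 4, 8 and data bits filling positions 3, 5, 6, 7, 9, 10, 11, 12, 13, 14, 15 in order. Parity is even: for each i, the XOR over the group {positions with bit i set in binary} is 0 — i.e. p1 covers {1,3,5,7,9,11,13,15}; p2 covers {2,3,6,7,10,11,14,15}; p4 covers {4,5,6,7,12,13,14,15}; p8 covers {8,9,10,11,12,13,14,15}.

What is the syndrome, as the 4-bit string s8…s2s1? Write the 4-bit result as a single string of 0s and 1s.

1100

s1 (pos 1,3,5,7,9,11,13,15): 1⊕1⊕0⊕0⊕0⊕1⊕1⊕0 = 0
s2 (pos 2,3,6,7,10,11,14,15): 0⊕1⊕0⊕0⊕1⊕1⊕1⊕0 = 0
s4 (pos 4,5,6,7,12,13,14,15): 0⊕0⊕0⊕0⊕1⊕1⊕1⊕0 = 1
s8 (pos 8,9,10,11,12,13,14,15): 0⊕0⊕1⊕1⊕1⊕1⊕1⊕0 = 1
Syndrome s8…s1 = 1100 → error at position 12.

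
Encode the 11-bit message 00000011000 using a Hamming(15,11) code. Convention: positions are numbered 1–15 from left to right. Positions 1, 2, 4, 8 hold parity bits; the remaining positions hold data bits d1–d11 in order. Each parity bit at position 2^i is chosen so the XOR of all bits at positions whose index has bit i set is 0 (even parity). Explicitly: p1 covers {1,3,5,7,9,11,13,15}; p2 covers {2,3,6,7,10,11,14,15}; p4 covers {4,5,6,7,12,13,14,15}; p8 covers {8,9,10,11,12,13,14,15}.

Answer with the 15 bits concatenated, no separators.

Place data at non-parity positions: p1 p2 0 p4 0 0 0 p8 0 0 1 1 0 0 0
p1 (pos 1,3,5,7,9,11,13,15): XOR of data positions = 0⊕0⊕0⊕0⊕1⊕0⊕0 = 1
p2 (pos 2,3,6,7,10,11,14,15): XOR of data positions = 0⊕0⊕0⊕0⊕1⊕0⊕0 = 1
p4 (pos 4,5,6,7,12,13,14,15): XOR of data positions = 0⊕0⊕0⊕1⊕0⊕0⊕0 = 1
p8 (pos 8,9,10,11,12,13,14,15): XOR of data positions = 0⊕0⊕1⊕1⊕0⊕0⊕0 = 0
Codeword: 110100000011000

110100000011000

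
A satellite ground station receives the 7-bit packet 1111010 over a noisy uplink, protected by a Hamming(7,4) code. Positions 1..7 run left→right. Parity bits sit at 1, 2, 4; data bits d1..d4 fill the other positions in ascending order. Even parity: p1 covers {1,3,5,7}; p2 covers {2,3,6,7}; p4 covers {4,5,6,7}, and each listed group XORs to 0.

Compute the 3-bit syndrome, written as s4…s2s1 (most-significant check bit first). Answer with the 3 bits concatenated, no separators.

s1 (pos 1,3,5,7): 1⊕1⊕0⊕0 = 0
s2 (pos 2,3,6,7): 1⊕1⊕1⊕0 = 1
s4 (pos 4,5,6,7): 1⊕0⊕1⊕0 = 0
Syndrome s4…s1 = 010 → error at position 2.

010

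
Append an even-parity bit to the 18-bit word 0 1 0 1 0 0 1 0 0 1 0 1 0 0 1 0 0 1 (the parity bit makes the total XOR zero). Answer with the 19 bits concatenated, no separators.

XOR of the 18 data bits: 0⊕1⊕0⊕1⊕0⊕0⊕1⊕0⊕0⊕1⊕0⊕1⊕0⊕0⊕1⊕0⊕0⊕1 = 1
Parity bit = 1 (so all 19 bits XOR to 0).

0101001001010010011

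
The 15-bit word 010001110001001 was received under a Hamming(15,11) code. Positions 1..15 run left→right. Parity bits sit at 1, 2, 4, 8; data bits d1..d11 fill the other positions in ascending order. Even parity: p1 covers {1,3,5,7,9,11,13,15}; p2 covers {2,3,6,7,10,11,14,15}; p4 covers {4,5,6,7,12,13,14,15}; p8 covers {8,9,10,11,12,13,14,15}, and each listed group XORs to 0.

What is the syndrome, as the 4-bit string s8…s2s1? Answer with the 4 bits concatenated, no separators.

s1 (pos 1,3,5,7,9,11,13,15): 0⊕0⊕0⊕1⊕0⊕0⊕0⊕1 = 0
s2 (pos 2,3,6,7,10,11,14,15): 1⊕0⊕1⊕1⊕0⊕0⊕0⊕1 = 0
s4 (pos 4,5,6,7,12,13,14,15): 0⊕0⊕1⊕1⊕1⊕0⊕0⊕1 = 0
s8 (pos 8,9,10,11,12,13,14,15): 1⊕0⊕0⊕0⊕1⊕0⊕0⊕1 = 1
Syndrome s8…s1 = 1000 → error at position 8.

1000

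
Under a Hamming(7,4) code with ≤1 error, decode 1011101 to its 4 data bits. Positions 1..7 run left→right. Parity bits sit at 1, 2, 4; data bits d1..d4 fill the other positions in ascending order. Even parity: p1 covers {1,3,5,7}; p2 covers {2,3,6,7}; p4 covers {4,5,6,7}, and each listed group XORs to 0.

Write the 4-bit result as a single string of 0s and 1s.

s1 (pos 1,3,5,7): 1⊕1⊕1⊕1 = 0
s2 (pos 2,3,6,7): 0⊕1⊕0⊕1 = 0
s4 (pos 4,5,6,7): 1⊕1⊕0⊕1 = 1
Syndrome s4…s1 = 100 → error at position 4.
Flip position 4: 1011101 → 1010101
Read data bits from positions 3,5,6,7: 1101

1101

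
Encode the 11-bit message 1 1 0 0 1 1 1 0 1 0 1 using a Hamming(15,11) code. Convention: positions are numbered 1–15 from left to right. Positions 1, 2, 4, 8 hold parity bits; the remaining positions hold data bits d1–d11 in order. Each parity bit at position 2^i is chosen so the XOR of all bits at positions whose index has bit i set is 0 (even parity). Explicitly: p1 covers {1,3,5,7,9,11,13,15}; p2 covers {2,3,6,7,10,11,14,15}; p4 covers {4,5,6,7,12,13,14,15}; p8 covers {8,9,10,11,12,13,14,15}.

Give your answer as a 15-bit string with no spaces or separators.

001110011110101

Place data at non-parity positions: p1 p2 1 p4 1 0 0 p8 1 1 1 0 1 0 1
p1 (pos 1,3,5,7,9,11,13,15): XOR of data positions = 1⊕1⊕0⊕1⊕1⊕1⊕1 = 0
p2 (pos 2,3,6,7,10,11,14,15): XOR of data positions = 1⊕0⊕0⊕1⊕1⊕0⊕1 = 0
p4 (pos 4,5,6,7,12,13,14,15): XOR of data positions = 1⊕0⊕0⊕0⊕1⊕0⊕1 = 1
p8 (pos 8,9,10,11,12,13,14,15): XOR of data positions = 1⊕1⊕1⊕0⊕1⊕0⊕1 = 1
Codeword: 001110011110101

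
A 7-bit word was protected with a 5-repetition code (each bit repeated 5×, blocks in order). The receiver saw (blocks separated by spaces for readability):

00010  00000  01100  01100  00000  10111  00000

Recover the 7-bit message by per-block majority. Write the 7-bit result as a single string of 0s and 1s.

0000010

Block 1 (00010): 1 one → 0
Block 2 (00000): 0 ones → 0
Block 3 (01100): 2 ones → 0
Block 4 (01100): 2 ones → 0
Block 5 (00000): 0 ones → 0
Block 6 (10111): 4 ones → 1
Block 7 (00000): 0 ones → 0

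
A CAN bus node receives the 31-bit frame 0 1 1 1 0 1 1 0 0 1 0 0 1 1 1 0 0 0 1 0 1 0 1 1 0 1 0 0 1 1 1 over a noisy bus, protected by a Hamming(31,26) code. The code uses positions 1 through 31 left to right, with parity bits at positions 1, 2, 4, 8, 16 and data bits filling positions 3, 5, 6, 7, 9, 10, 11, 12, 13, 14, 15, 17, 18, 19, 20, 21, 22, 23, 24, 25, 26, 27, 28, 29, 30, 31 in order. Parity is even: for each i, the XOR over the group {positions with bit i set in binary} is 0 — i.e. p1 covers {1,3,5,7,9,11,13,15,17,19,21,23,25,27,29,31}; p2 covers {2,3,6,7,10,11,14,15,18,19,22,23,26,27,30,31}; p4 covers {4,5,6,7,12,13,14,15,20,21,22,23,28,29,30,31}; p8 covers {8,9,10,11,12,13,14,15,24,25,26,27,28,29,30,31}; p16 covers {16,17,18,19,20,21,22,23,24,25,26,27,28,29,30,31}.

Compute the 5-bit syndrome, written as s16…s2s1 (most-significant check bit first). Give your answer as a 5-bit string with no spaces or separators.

01101

s1 (pos 1,3,5,7,9,11,13,15,17,19,21,23,25,27,29,31): 0⊕1⊕0⊕1⊕0⊕0⊕1⊕1⊕0⊕1⊕1⊕1⊕0⊕0⊕1⊕1 = 1
s2 (pos 2,3,6,7,10,11,14,15,18,19,22,23,26,27,30,31): 1⊕1⊕1⊕1⊕1⊕0⊕1⊕1⊕0⊕1⊕0⊕1⊕1⊕0⊕1⊕1 = 0
s4 (pos 4,5,6,7,12,13,14,15,20,21,22,23,28,29,30,31): 1⊕0⊕1⊕1⊕0⊕1⊕1⊕1⊕0⊕1⊕0⊕1⊕0⊕1⊕1⊕1 = 1
s8 (pos 8,9,10,11,12,13,14,15,24,25,26,27,28,29,30,31): 0⊕0⊕1⊕0⊕0⊕1⊕1⊕1⊕1⊕0⊕1⊕0⊕0⊕1⊕1⊕1 = 1
s16 (pos 16,17,18,19,20,21,22,23,24,25,26,27,28,29,30,31): 0⊕0⊕0⊕1⊕0⊕1⊕0⊕1⊕1⊕0⊕1⊕0⊕0⊕1⊕1⊕1 = 0
Syndrome s16…s1 = 01101 → error at position 13.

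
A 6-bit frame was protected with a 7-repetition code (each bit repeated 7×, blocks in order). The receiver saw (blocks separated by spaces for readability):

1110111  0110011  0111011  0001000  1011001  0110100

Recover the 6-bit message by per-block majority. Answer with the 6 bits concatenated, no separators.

Block 1 (1110111): 6 ones → 1
Block 2 (0110011): 4 ones → 1
Block 3 (0111011): 5 ones → 1
Block 4 (0001000): 1 one → 0
Block 5 (1011001): 4 ones → 1
Block 6 (0110100): 3 ones → 0

111010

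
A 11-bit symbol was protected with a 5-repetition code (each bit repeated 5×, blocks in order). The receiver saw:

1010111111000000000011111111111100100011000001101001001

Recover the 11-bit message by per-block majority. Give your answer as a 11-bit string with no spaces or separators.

Block 1 (10101): 3 ones → 1
Block 2 (11111): 5 ones → 1
Block 3 (00000): 0 ones → 0
Block 4 (00000): 0 ones → 0
Block 5 (11111): 5 ones → 1
Block 6 (11111): 5 ones → 1
Block 7 (11001): 3 ones → 1
Block 8 (00011): 2 ones → 0
Block 9 (00000): 0 ones → 0
Block 10 (11010): 3 ones → 1
Block 11 (01001): 2 ones → 0

11001110010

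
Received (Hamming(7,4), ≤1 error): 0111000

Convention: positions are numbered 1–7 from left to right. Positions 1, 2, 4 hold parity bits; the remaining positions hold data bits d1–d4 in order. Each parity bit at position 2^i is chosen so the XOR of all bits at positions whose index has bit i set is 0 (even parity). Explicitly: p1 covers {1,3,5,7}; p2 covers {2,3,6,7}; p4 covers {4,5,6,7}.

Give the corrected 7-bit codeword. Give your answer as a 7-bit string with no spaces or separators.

s1 (pos 1,3,5,7): 0⊕1⊕0⊕0 = 1
s2 (pos 2,3,6,7): 1⊕1⊕0⊕0 = 0
s4 (pos 4,5,6,7): 1⊕0⊕0⊕0 = 1
Syndrome s4…s1 = 101 → error at position 5.
Flip position 5: 0111000 → 0111100

0111100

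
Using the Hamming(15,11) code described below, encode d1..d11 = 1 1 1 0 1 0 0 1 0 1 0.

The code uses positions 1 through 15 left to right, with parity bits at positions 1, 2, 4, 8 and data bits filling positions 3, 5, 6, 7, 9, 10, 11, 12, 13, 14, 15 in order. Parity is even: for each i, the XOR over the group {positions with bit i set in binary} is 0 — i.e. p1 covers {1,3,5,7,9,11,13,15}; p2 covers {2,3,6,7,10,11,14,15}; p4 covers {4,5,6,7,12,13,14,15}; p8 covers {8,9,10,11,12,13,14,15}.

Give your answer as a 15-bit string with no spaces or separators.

111011011001010

Place data at non-parity positions: p1 p2 1 p4 1 1 0 p8 1 0 0 1 0 1 0
p1 (pos 1,3,5,7,9,11,13,15): XOR of data positions = 1⊕1⊕0⊕1⊕0⊕0⊕0 = 1
p2 (pos 2,3,6,7,10,11,14,15): XOR of data positions = 1⊕1⊕0⊕0⊕0⊕1⊕0 = 1
p4 (pos 4,5,6,7,12,13,14,15): XOR of data positions = 1⊕1⊕0⊕1⊕0⊕1⊕0 = 0
p8 (pos 8,9,10,11,12,13,14,15): XOR of data positions = 1⊕0⊕0⊕1⊕0⊕1⊕0 = 1
Codeword: 111011011001010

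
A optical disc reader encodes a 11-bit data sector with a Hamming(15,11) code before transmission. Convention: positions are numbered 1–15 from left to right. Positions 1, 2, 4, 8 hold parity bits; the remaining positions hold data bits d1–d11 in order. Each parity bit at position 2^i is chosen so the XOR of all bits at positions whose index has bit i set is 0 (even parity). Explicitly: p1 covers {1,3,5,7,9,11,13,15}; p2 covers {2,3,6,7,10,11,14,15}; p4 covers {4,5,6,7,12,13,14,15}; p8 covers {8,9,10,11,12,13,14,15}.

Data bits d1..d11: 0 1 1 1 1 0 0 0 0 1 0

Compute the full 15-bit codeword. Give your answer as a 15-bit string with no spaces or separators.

Place data at non-parity positions: p1 p2 0 p4 1 1 1 p8 1 0 0 0 0 1 0
p1 (pos 1,3,5,7,9,11,13,15): XOR of data positions = 0⊕1⊕1⊕1⊕0⊕0⊕0 = 1
p2 (pos 2,3,6,7,10,11,14,15): XOR of data positions = 0⊕1⊕1⊕0⊕0⊕1⊕0 = 1
p4 (pos 4,5,6,7,12,13,14,15): XOR of data positions = 1⊕1⊕1⊕0⊕0⊕1⊕0 = 0
p8 (pos 8,9,10,11,12,13,14,15): XOR of data positions = 1⊕0⊕0⊕0⊕0⊕1⊕0 = 0
Codeword: 110011101000010

110011101000010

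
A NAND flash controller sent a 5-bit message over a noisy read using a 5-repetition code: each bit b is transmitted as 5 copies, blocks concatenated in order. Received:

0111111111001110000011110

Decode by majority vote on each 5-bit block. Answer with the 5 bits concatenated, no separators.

11101

Block 1 (01111): 4 ones → 1
Block 2 (11111): 5 ones → 1
Block 3 (00111): 3 ones → 1
Block 4 (00000): 0 ones → 0
Block 5 (11110): 4 ones → 1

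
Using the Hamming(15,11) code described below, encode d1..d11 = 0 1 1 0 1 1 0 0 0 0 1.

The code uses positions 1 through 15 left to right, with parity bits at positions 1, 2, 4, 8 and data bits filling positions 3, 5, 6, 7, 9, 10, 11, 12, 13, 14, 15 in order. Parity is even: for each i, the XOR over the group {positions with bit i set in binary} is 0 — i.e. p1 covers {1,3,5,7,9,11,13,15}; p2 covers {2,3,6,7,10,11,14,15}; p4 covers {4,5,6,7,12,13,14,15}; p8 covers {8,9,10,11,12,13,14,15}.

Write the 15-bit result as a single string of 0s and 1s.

110111011100001

Place data at non-parity positions: p1 p2 0 p4 1 1 0 p8 1 1 0 0 0 0 1
p1 (pos 1,3,5,7,9,11,13,15): XOR of data positions = 0⊕1⊕0⊕1⊕0⊕0⊕1 = 1
p2 (pos 2,3,6,7,10,11,14,15): XOR of data positions = 0⊕1⊕0⊕1⊕0⊕0⊕1 = 1
p4 (pos 4,5,6,7,12,13,14,15): XOR of data positions = 1⊕1⊕0⊕0⊕0⊕0⊕1 = 1
p8 (pos 8,9,10,11,12,13,14,15): XOR of data positions = 1⊕1⊕0⊕0⊕0⊕0⊕1 = 1
Codeword: 110111011100001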